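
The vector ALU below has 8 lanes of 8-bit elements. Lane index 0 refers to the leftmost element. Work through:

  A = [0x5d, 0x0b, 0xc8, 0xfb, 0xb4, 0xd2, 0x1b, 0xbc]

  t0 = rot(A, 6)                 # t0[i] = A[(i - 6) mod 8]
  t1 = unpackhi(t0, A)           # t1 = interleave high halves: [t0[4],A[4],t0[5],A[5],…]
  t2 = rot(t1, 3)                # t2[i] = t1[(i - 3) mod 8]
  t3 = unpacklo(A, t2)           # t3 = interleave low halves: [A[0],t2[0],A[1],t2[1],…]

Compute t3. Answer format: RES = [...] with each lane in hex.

  t0: c8 fb b4 d2 1b bc 5d 0b
  t1: 1b b4 bc d2 5d 1b 0b bc
  t2: 1b 0b bc 1b b4 bc d2 5d
  t3: 5d 1b 0b 0b c8 bc fb 1b

RES = [ 0x5d  0x1b  0x0b  0x0b  0xc8  0xbc  0xfb  0x1b ]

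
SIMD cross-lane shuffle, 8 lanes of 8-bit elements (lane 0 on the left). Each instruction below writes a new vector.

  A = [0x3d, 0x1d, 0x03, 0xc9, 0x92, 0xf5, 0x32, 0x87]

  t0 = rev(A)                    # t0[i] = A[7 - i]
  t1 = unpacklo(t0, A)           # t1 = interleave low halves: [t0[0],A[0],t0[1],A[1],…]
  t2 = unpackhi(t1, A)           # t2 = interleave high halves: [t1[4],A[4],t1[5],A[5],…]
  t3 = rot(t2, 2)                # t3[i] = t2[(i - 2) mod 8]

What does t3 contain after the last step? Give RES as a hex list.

t0 = [0x87, 0x32, 0xf5, 0x92, 0xc9, 0x03, 0x1d, 0x3d]
t1 = [0x87, 0x3d, 0x32, 0x1d, 0xf5, 0x03, 0x92, 0xc9]
t2 = [0xf5, 0x92, 0x03, 0xf5, 0x92, 0x32, 0xc9, 0x87]
t3 = [0xc9, 0x87, 0xf5, 0x92, 0x03, 0xf5, 0x92, 0x32]

RES = [0xc9, 0x87, 0xf5, 0x92, 0x03, 0xf5, 0x92, 0x32]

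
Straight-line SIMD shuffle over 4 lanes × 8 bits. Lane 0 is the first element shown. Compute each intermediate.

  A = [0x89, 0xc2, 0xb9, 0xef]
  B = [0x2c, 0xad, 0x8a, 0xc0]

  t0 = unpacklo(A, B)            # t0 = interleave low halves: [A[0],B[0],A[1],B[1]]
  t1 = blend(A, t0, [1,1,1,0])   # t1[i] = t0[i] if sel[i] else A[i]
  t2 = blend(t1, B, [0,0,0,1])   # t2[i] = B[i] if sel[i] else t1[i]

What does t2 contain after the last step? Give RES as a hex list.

  t0: 89 2c c2 ad
  t1: 89 2c c2 ef
  t2: 89 2c c2 c0

RES = [ 0x89  0x2c  0xc2  0xc0 ]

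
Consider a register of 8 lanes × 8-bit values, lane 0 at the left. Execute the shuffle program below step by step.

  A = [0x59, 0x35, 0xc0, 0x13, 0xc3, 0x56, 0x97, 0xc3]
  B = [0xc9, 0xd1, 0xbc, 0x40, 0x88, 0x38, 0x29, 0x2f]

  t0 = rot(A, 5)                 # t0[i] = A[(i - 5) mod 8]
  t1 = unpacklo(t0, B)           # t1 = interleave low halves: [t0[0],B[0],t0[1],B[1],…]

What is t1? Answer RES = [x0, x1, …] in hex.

  t0: 13 c3 56 97 c3 59 35 c0
  t1: 13 c9 c3 d1 56 bc 97 40

RES = [0x13, 0xc9, 0xc3, 0xd1, 0x56, 0xbc, 0x97, 0x40]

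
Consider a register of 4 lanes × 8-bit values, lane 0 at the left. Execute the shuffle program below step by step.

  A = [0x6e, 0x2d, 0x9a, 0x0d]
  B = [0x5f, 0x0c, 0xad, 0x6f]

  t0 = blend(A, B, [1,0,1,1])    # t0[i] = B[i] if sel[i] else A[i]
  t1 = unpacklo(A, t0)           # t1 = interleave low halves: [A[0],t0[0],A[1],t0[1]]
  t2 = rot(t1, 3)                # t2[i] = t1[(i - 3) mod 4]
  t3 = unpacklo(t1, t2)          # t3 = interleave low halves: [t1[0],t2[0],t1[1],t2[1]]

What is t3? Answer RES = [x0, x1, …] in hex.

→ t0 |5f|2d|ad|6f|
→ t1 |6e|5f|2d|2d|
→ t2 |5f|2d|2d|6e|
→ t3 |6e|5f|5f|2d|

RES = [0x6e, 0x5f, 0x5f, 0x2d]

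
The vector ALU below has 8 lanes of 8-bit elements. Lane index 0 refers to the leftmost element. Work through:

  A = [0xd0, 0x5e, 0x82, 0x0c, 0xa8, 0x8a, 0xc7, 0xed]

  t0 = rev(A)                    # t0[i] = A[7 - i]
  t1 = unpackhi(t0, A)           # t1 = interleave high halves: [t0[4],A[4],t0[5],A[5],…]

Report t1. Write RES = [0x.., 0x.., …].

RES = [0x0c, 0xa8, 0x82, 0x8a, 0x5e, 0xc7, 0xd0, 0xed]

→ t0 |ed|c7|8a|a8|0c|82|5e|d0|
→ t1 |0c|a8|82|8a|5e|c7|d0|ed|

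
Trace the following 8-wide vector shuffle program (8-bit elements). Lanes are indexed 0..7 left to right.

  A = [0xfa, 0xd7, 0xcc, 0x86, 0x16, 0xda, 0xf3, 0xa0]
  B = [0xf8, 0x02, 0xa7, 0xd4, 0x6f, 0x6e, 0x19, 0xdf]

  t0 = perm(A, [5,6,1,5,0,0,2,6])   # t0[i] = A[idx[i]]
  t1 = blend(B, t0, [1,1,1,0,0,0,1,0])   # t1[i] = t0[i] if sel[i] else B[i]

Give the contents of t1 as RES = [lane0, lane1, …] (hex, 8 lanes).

  t0: da f3 d7 da fa fa cc f3
  t1: da f3 d7 d4 6f 6e cc df

RES = [ 0xda  0xf3  0xd7  0xd4  0x6f  0x6e  0xcc  0xdf ]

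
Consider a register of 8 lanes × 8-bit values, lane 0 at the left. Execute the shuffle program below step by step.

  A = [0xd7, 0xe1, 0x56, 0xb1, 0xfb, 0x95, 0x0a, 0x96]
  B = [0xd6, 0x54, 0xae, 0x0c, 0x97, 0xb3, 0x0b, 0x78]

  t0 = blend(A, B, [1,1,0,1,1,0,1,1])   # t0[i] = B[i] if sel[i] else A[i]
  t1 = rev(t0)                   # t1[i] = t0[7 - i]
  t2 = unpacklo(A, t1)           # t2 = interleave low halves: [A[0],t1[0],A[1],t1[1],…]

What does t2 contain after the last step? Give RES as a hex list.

RES = [0xd7, 0x78, 0xe1, 0x0b, 0x56, 0x95, 0xb1, 0x97]

t0 = [0xd6, 0x54, 0x56, 0x0c, 0x97, 0x95, 0x0b, 0x78]
t1 = [0x78, 0x0b, 0x95, 0x97, 0x0c, 0x56, 0x54, 0xd6]
t2 = [0xd7, 0x78, 0xe1, 0x0b, 0x56, 0x95, 0xb1, 0x97]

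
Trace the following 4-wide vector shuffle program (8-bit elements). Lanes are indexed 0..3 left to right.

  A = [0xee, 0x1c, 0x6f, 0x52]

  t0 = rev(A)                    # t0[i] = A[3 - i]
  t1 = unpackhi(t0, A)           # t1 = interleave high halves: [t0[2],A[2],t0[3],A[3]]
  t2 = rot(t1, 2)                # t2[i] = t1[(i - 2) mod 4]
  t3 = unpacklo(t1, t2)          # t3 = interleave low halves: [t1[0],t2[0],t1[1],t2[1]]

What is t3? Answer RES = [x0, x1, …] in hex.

RES = [ 0x1c  0xee  0x6f  0x52 ]

  t0: 52 6f 1c ee
  t1: 1c 6f ee 52
  t2: ee 52 1c 6f
  t3: 1c ee 6f 52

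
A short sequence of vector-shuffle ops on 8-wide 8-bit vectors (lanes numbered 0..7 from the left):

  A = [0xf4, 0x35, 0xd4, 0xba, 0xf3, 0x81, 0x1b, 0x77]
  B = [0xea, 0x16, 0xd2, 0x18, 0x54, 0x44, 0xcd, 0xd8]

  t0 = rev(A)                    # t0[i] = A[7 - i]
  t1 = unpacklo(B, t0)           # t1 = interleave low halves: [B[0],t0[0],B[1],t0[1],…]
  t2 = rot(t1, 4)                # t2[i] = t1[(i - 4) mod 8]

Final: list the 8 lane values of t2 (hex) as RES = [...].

RES = [ 0xd2  0x81  0x18  0xf3  0xea  0x77  0x16  0x1b ]

  t0: 77 1b 81 f3 ba d4 35 f4
  t1: ea 77 16 1b d2 81 18 f3
  t2: d2 81 18 f3 ea 77 16 1b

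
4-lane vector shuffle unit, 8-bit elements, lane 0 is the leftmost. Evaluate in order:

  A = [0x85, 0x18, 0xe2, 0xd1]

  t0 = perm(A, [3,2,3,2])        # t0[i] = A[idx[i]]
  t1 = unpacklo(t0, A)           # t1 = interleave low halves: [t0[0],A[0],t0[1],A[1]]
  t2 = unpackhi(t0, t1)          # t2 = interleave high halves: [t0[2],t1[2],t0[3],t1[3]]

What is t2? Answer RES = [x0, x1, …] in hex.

→ t0 |d1|e2|d1|e2|
→ t1 |d1|85|e2|18|
→ t2 |d1|e2|e2|18|

RES = [ 0xd1  0xe2  0xe2  0x18 ]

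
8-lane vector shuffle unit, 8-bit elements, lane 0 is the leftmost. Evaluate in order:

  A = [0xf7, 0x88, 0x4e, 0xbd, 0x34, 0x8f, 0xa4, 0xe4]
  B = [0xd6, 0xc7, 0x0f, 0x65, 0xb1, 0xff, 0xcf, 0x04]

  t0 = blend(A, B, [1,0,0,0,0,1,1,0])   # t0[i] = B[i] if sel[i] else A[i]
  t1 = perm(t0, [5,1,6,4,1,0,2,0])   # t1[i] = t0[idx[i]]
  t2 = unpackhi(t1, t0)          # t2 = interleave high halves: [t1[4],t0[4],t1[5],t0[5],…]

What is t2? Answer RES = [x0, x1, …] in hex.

RES = [0x88, 0x34, 0xd6, 0xff, 0x4e, 0xcf, 0xd6, 0xe4]

  t0: d6 88 4e bd 34 ff cf e4
  t1: ff 88 cf 34 88 d6 4e d6
  t2: 88 34 d6 ff 4e cf d6 e4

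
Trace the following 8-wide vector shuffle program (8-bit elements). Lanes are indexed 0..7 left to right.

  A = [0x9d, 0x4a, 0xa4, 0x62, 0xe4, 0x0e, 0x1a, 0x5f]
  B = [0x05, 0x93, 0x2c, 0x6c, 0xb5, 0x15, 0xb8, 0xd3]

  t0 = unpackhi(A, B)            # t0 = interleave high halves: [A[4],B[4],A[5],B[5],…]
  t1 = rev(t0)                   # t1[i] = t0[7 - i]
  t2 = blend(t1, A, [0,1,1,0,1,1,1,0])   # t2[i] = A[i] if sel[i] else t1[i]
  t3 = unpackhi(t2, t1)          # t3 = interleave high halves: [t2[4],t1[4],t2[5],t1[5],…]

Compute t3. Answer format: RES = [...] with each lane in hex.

RES = [0xe4, 0x15, 0x0e, 0x0e, 0x1a, 0xb5, 0xe4, 0xe4]

  t0: e4 b5 0e 15 1a b8 5f d3
  t1: d3 5f b8 1a 15 0e b5 e4
  t2: d3 4a a4 1a e4 0e 1a e4
  t3: e4 15 0e 0e 1a b5 e4 e4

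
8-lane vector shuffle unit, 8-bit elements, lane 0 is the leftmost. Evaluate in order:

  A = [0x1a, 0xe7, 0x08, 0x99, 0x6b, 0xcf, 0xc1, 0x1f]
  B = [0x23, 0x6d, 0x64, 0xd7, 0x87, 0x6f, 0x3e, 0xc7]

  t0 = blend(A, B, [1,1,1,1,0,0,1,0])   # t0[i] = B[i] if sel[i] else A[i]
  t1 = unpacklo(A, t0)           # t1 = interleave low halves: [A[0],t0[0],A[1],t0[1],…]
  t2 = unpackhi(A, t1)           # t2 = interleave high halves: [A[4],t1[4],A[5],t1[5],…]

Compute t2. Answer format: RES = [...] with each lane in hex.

  t0: 23 6d 64 d7 6b cf 3e 1f
  t1: 1a 23 e7 6d 08 64 99 d7
  t2: 6b 08 cf 64 c1 99 1f d7

RES = [ 0x6b  0x08  0xcf  0x64  0xc1  0x99  0x1f  0xd7 ]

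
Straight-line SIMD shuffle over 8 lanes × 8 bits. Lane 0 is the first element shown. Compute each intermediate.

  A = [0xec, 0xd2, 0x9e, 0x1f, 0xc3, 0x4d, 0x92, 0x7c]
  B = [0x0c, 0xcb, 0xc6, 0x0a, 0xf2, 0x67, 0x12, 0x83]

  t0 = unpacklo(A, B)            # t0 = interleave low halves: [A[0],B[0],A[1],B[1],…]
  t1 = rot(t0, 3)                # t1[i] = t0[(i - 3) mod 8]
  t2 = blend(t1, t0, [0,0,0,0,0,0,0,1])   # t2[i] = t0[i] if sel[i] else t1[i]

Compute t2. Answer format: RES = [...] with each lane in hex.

t0 = [0xec, 0x0c, 0xd2, 0xcb, 0x9e, 0xc6, 0x1f, 0x0a]
t1 = [0xc6, 0x1f, 0x0a, 0xec, 0x0c, 0xd2, 0xcb, 0x9e]
t2 = [0xc6, 0x1f, 0x0a, 0xec, 0x0c, 0xd2, 0xcb, 0x0a]

RES = [ 0xc6  0x1f  0x0a  0xec  0x0c  0xd2  0xcb  0x0a ]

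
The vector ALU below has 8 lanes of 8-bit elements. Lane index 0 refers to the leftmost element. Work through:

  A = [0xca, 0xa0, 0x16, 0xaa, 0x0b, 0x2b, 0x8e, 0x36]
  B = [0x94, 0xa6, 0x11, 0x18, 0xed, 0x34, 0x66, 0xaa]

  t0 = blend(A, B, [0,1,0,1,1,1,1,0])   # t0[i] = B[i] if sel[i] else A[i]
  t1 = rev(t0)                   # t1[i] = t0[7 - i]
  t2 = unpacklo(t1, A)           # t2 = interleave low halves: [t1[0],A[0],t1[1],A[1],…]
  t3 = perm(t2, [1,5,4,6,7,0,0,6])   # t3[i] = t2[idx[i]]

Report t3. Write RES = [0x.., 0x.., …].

RES = [0xca, 0x16, 0x34, 0xed, 0xaa, 0x36, 0x36, 0xed]

t0 = [0xca, 0xa6, 0x16, 0x18, 0xed, 0x34, 0x66, 0x36]
t1 = [0x36, 0x66, 0x34, 0xed, 0x18, 0x16, 0xa6, 0xca]
t2 = [0x36, 0xca, 0x66, 0xa0, 0x34, 0x16, 0xed, 0xaa]
t3 = [0xca, 0x16, 0x34, 0xed, 0xaa, 0x36, 0x36, 0xed]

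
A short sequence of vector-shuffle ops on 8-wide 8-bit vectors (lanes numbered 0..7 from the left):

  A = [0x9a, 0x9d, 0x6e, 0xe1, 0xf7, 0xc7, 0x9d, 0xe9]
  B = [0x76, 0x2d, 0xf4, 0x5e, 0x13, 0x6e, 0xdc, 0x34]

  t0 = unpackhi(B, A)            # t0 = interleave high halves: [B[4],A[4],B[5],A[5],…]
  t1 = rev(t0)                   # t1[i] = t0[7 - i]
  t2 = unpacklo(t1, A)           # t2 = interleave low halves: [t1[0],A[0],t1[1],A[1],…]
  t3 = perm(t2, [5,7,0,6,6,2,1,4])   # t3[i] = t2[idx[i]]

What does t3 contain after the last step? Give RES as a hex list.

  t0: 13 f7 6e c7 dc 9d 34 e9
  t1: e9 34 9d dc c7 6e f7 13
  t2: e9 9a 34 9d 9d 6e dc e1
  t3: 6e e1 e9 dc dc 34 9a 9d

RES = [ 0x6e  0xe1  0xe9  0xdc  0xdc  0x34  0x9a  0x9d ]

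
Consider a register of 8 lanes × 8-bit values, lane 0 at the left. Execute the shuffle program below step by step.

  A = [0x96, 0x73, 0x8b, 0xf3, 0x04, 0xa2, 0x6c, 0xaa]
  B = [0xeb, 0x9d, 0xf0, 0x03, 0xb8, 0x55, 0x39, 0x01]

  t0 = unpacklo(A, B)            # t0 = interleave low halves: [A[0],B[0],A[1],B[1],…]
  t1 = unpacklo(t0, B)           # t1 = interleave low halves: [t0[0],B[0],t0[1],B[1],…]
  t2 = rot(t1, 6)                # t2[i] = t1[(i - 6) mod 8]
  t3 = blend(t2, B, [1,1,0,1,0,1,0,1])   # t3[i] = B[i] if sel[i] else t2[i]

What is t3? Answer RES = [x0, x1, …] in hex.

RES = [0xeb, 0x9d, 0x73, 0x03, 0x9d, 0x55, 0x96, 0x01]

t0 = [0x96, 0xeb, 0x73, 0x9d, 0x8b, 0xf0, 0xf3, 0x03]
t1 = [0x96, 0xeb, 0xeb, 0x9d, 0x73, 0xf0, 0x9d, 0x03]
t2 = [0xeb, 0x9d, 0x73, 0xf0, 0x9d, 0x03, 0x96, 0xeb]
t3 = [0xeb, 0x9d, 0x73, 0x03, 0x9d, 0x55, 0x96, 0x01]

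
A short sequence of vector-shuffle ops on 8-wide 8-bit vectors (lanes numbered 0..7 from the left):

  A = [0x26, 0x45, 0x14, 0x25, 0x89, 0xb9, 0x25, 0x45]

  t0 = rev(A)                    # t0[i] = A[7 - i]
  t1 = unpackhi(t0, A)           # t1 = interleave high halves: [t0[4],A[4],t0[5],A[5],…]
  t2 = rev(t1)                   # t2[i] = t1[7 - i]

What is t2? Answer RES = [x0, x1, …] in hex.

RES = [ 0x45  0x26  0x25  0x45  0xb9  0x14  0x89  0x25 ]

→ t0 |45|25|b9|89|25|14|45|26|
→ t1 |25|89|14|b9|45|25|26|45|
→ t2 |45|26|25|45|b9|14|89|25|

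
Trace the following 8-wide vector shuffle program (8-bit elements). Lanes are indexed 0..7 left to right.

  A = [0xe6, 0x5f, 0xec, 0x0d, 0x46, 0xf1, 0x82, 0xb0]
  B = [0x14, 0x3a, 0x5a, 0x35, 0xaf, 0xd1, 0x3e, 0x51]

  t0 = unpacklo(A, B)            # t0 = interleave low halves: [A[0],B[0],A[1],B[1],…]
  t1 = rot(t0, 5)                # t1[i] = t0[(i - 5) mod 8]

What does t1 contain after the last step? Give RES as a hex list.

RES = [0x3a, 0xec, 0x5a, 0x0d, 0x35, 0xe6, 0x14, 0x5f]

t0 = [0xe6, 0x14, 0x5f, 0x3a, 0xec, 0x5a, 0x0d, 0x35]
t1 = [0x3a, 0xec, 0x5a, 0x0d, 0x35, 0xe6, 0x14, 0x5f]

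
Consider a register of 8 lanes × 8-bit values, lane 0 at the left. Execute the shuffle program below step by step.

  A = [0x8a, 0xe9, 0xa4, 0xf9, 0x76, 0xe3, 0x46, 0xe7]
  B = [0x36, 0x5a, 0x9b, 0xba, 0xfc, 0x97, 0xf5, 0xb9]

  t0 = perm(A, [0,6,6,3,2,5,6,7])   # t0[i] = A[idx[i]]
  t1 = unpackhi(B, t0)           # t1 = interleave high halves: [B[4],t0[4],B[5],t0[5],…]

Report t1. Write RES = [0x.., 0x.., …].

RES = [0xfc, 0xa4, 0x97, 0xe3, 0xf5, 0x46, 0xb9, 0xe7]

  t0: 8a 46 46 f9 a4 e3 46 e7
  t1: fc a4 97 e3 f5 46 b9 e7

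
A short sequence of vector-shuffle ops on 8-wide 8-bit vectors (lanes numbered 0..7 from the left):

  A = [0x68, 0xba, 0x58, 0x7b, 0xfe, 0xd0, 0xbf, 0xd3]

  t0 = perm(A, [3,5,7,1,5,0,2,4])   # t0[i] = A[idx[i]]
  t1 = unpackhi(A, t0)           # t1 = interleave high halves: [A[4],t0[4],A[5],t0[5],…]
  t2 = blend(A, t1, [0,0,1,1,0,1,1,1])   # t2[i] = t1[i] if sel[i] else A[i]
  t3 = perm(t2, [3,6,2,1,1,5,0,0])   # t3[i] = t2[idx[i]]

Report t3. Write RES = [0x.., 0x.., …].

RES = [ 0x68  0xd3  0xd0  0xba  0xba  0x58  0x68  0x68 ]

→ t0 |7b|d0|d3|ba|d0|68|58|fe|
→ t1 |fe|d0|d0|68|bf|58|d3|fe|
→ t2 |68|ba|d0|68|fe|58|d3|fe|
→ t3 |68|d3|d0|ba|ba|58|68|68|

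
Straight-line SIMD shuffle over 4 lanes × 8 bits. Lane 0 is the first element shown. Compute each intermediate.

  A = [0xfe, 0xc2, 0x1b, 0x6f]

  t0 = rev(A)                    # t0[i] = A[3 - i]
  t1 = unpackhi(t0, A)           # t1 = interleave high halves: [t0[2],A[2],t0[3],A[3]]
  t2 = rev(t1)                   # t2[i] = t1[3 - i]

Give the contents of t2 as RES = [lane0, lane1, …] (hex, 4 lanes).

  t0: 6f 1b c2 fe
  t1: c2 1b fe 6f
  t2: 6f fe 1b c2

RES = [0x6f, 0xfe, 0x1b, 0xc2]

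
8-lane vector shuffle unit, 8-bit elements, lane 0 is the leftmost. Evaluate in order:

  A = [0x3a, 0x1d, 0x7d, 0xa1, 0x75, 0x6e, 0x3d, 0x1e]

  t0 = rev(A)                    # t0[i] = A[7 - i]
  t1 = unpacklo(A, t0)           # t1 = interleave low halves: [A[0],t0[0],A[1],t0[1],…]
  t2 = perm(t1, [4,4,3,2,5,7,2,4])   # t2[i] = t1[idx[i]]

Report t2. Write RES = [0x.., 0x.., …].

→ t0 |1e|3d|6e|75|a1|7d|1d|3a|
→ t1 |3a|1e|1d|3d|7d|6e|a1|75|
→ t2 |7d|7d|3d|1d|6e|75|1d|7d|

RES = [ 0x7d  0x7d  0x3d  0x1d  0x6e  0x75  0x1d  0x7d ]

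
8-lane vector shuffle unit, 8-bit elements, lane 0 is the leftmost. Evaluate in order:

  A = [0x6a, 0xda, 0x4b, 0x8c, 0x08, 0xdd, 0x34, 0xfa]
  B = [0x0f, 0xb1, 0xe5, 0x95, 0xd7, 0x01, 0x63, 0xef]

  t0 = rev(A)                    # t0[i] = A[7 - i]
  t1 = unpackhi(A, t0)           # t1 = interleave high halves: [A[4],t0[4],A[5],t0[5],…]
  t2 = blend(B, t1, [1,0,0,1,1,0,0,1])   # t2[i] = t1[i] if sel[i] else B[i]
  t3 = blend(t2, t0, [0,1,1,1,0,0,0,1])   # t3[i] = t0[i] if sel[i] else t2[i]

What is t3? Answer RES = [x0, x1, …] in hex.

→ t0 |fa|34|dd|08|8c|4b|da|6a|
→ t1 |08|8c|dd|4b|34|da|fa|6a|
→ t2 |08|b1|e5|4b|34|01|63|6a|
→ t3 |08|34|dd|08|34|01|63|6a|

RES = [0x08, 0x34, 0xdd, 0x08, 0x34, 0x01, 0x63, 0x6a]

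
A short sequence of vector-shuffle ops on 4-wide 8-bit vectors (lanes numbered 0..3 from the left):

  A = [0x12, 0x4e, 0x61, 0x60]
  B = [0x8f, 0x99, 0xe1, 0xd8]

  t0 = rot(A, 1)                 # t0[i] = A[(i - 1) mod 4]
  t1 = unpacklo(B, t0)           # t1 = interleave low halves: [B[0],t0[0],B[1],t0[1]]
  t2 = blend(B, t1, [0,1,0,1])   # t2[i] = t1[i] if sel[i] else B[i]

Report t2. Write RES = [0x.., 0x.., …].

  t0: 60 12 4e 61
  t1: 8f 60 99 12
  t2: 8f 60 e1 12

RES = [ 0x8f  0x60  0xe1  0x12 ]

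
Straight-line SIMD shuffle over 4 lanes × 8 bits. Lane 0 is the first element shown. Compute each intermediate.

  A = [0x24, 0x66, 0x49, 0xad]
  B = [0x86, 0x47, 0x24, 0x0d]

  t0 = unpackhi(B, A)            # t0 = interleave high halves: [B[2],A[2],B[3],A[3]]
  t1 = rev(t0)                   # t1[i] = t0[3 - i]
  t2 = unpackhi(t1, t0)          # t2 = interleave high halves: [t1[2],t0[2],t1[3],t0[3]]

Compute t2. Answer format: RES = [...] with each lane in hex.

  t0: 24 49 0d ad
  t1: ad 0d 49 24
  t2: 49 0d 24 ad

RES = [ 0x49  0x0d  0x24  0xad ]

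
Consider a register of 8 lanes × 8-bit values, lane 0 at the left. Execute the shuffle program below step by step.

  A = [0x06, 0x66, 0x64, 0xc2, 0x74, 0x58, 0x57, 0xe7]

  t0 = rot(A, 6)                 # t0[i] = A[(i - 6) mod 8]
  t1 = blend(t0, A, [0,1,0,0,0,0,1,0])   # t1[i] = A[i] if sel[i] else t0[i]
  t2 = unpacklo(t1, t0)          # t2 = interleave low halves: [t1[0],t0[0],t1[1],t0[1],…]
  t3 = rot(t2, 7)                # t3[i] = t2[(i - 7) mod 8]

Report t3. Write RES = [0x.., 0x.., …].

RES = [ 0x64  0x66  0xc2  0x74  0x74  0x58  0x58  0x64 ]

→ t0 |64|c2|74|58|57|e7|06|66|
→ t1 |64|66|74|58|57|e7|57|66|
→ t2 |64|64|66|c2|74|74|58|58|
→ t3 |64|66|c2|74|74|58|58|64|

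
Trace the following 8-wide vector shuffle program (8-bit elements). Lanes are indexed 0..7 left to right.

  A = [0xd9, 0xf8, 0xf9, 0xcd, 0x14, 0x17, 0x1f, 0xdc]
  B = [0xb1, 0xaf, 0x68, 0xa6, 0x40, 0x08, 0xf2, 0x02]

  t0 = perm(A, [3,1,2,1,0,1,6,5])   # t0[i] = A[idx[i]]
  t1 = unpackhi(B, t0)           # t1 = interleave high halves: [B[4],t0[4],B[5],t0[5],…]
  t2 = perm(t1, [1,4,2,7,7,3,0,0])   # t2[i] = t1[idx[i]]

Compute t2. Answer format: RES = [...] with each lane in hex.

RES = [ 0xd9  0xf2  0x08  0x17  0x17  0xf8  0x40  0x40 ]

t0 = [0xcd, 0xf8, 0xf9, 0xf8, 0xd9, 0xf8, 0x1f, 0x17]
t1 = [0x40, 0xd9, 0x08, 0xf8, 0xf2, 0x1f, 0x02, 0x17]
t2 = [0xd9, 0xf2, 0x08, 0x17, 0x17, 0xf8, 0x40, 0x40]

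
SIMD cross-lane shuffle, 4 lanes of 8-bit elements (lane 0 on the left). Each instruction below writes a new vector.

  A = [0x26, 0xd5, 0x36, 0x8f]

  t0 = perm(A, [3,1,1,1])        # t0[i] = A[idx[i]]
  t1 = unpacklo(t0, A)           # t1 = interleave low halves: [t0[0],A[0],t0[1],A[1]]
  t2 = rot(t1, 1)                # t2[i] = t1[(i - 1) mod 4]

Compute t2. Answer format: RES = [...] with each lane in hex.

  t0: 8f d5 d5 d5
  t1: 8f 26 d5 d5
  t2: d5 8f 26 d5

RES = [ 0xd5  0x8f  0x26  0xd5 ]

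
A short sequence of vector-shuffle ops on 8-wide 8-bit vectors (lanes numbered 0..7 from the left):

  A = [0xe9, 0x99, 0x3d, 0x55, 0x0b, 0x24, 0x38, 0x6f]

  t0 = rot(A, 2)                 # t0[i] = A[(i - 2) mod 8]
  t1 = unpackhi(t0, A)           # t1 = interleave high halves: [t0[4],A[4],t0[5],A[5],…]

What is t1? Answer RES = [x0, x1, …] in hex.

RES = [ 0x3d  0x0b  0x55  0x24  0x0b  0x38  0x24  0x6f ]

t0 = [0x38, 0x6f, 0xe9, 0x99, 0x3d, 0x55, 0x0b, 0x24]
t1 = [0x3d, 0x0b, 0x55, 0x24, 0x0b, 0x38, 0x24, 0x6f]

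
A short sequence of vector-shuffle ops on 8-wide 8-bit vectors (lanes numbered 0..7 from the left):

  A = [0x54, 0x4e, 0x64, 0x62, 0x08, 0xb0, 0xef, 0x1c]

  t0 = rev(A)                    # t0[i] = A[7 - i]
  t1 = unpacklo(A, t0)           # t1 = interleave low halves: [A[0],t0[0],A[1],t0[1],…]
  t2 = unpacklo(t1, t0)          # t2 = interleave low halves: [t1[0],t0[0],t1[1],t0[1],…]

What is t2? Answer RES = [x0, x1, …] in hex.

  t0: 1c ef b0 08 62 64 4e 54
  t1: 54 1c 4e ef 64 b0 62 08
  t2: 54 1c 1c ef 4e b0 ef 08

RES = [0x54, 0x1c, 0x1c, 0xef, 0x4e, 0xb0, 0xef, 0x08]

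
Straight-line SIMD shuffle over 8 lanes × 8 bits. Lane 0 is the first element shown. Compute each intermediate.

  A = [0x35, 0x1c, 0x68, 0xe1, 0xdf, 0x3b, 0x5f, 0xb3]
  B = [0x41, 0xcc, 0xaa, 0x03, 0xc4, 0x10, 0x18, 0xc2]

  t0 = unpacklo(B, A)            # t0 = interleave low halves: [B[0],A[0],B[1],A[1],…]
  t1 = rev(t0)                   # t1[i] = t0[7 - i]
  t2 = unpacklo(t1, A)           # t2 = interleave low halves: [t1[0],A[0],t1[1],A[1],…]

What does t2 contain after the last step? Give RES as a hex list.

  t0: 41 35 cc 1c aa 68 03 e1
  t1: e1 03 68 aa 1c cc 35 41
  t2: e1 35 03 1c 68 68 aa e1

RES = [ 0xe1  0x35  0x03  0x1c  0x68  0x68  0xaa  0xe1 ]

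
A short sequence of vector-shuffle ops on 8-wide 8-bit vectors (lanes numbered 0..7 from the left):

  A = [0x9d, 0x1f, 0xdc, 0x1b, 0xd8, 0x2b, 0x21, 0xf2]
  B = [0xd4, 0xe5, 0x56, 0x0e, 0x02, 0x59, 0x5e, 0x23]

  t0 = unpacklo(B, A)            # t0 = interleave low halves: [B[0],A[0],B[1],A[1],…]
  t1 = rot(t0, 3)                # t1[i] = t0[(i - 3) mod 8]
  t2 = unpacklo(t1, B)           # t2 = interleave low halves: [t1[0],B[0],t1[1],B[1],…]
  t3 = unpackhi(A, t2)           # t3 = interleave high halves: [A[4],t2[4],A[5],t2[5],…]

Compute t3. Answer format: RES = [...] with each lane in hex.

RES = [ 0xd8  0x1b  0x2b  0x56  0x21  0xd4  0xf2  0x0e ]

→ t0 |d4|9d|e5|1f|56|dc|0e|1b|
→ t1 |dc|0e|1b|d4|9d|e5|1f|56|
→ t2 |dc|d4|0e|e5|1b|56|d4|0e|
→ t3 |d8|1b|2b|56|21|d4|f2|0e|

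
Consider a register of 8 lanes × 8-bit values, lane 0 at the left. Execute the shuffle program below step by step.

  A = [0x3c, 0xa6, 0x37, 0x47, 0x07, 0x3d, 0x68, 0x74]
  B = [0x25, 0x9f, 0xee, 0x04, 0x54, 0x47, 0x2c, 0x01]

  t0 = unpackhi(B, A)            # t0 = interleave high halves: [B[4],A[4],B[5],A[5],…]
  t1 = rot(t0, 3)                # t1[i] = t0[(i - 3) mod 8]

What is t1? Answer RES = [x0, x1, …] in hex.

RES = [0x68, 0x01, 0x74, 0x54, 0x07, 0x47, 0x3d, 0x2c]

t0 = [0x54, 0x07, 0x47, 0x3d, 0x2c, 0x68, 0x01, 0x74]
t1 = [0x68, 0x01, 0x74, 0x54, 0x07, 0x47, 0x3d, 0x2c]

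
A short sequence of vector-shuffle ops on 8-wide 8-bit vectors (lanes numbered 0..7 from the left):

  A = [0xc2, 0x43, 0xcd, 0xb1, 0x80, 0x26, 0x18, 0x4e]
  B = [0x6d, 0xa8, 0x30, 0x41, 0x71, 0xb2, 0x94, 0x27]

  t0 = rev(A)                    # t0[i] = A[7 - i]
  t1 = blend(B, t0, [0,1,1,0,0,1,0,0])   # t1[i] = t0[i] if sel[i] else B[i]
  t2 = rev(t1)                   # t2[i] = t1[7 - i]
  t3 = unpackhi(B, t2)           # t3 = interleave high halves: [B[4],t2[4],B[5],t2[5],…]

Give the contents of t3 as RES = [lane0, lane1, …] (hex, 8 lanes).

RES = [0x71, 0x41, 0xb2, 0x26, 0x94, 0x18, 0x27, 0x6d]

t0 = [0x4e, 0x18, 0x26, 0x80, 0xb1, 0xcd, 0x43, 0xc2]
t1 = [0x6d, 0x18, 0x26, 0x41, 0x71, 0xcd, 0x94, 0x27]
t2 = [0x27, 0x94, 0xcd, 0x71, 0x41, 0x26, 0x18, 0x6d]
t3 = [0x71, 0x41, 0xb2, 0x26, 0x94, 0x18, 0x27, 0x6d]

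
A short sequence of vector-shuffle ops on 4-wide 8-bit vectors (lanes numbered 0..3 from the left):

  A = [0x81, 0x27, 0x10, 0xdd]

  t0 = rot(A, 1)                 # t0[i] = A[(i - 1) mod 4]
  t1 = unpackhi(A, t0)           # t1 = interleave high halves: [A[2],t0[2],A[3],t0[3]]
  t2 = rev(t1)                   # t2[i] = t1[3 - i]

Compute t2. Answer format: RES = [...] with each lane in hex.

RES = [0x10, 0xdd, 0x27, 0x10]

  t0: dd 81 27 10
  t1: 10 27 dd 10
  t2: 10 dd 27 10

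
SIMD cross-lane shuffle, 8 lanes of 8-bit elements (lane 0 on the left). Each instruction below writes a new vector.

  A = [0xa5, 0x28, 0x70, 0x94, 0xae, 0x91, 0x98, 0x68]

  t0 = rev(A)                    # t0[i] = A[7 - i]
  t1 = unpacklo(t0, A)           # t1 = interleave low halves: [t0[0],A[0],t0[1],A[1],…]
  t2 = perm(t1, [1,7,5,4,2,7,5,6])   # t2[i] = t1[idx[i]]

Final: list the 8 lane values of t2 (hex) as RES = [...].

RES = [0xa5, 0x94, 0x70, 0x91, 0x98, 0x94, 0x70, 0xae]

→ t0 |68|98|91|ae|94|70|28|a5|
→ t1 |68|a5|98|28|91|70|ae|94|
→ t2 |a5|94|70|91|98|94|70|ae|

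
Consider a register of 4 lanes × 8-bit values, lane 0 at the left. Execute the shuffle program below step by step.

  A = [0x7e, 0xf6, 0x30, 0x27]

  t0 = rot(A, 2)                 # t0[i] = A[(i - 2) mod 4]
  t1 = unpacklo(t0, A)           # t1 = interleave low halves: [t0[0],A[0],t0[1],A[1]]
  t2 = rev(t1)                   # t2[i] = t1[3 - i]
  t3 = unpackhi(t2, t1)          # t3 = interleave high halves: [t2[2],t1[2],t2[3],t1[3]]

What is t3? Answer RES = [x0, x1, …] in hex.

t0 = [0x30, 0x27, 0x7e, 0xf6]
t1 = [0x30, 0x7e, 0x27, 0xf6]
t2 = [0xf6, 0x27, 0x7e, 0x30]
t3 = [0x7e, 0x27, 0x30, 0xf6]

RES = [0x7e, 0x27, 0x30, 0xf6]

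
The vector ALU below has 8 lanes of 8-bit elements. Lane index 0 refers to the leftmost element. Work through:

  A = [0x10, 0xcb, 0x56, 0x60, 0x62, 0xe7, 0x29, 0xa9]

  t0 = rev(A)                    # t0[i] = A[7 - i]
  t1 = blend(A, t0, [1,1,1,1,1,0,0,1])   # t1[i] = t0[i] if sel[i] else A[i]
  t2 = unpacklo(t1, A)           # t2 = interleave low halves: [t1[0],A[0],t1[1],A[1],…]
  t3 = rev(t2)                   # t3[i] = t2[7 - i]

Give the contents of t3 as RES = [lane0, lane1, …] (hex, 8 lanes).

RES = [ 0x60  0x62  0x56  0xe7  0xcb  0x29  0x10  0xa9 ]

t0 = [0xa9, 0x29, 0xe7, 0x62, 0x60, 0x56, 0xcb, 0x10]
t1 = [0xa9, 0x29, 0xe7, 0x62, 0x60, 0xe7, 0x29, 0x10]
t2 = [0xa9, 0x10, 0x29, 0xcb, 0xe7, 0x56, 0x62, 0x60]
t3 = [0x60, 0x62, 0x56, 0xe7, 0xcb, 0x29, 0x10, 0xa9]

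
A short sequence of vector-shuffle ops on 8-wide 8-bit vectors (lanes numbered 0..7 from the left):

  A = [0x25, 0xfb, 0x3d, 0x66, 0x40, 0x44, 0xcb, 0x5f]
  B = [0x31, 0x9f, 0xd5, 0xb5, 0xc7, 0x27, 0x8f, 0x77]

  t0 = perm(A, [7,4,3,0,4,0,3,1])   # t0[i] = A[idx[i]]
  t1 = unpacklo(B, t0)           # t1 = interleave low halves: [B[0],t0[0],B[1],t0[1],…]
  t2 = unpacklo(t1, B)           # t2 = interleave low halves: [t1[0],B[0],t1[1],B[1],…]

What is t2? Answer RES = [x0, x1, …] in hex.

  t0: 5f 40 66 25 40 25 66 fb
  t1: 31 5f 9f 40 d5 66 b5 25
  t2: 31 31 5f 9f 9f d5 40 b5

RES = [ 0x31  0x31  0x5f  0x9f  0x9f  0xd5  0x40  0xb5 ]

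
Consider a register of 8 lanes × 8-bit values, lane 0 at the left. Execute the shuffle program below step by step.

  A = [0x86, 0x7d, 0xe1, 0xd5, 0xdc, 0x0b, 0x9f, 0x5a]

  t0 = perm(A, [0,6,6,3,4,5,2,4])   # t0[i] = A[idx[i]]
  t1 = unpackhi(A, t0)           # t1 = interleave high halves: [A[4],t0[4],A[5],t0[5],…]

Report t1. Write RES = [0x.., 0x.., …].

→ t0 |86|9f|9f|d5|dc|0b|e1|dc|
→ t1 |dc|dc|0b|0b|9f|e1|5a|dc|

RES = [0xdc, 0xdc, 0x0b, 0x0b, 0x9f, 0xe1, 0x5a, 0xdc]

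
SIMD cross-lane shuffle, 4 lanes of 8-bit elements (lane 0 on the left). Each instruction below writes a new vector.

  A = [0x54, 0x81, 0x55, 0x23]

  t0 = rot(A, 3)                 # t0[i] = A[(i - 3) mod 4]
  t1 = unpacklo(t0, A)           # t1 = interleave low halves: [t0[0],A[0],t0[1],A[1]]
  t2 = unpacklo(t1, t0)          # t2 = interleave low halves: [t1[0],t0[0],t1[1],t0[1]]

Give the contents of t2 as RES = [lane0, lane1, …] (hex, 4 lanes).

t0 = [0x81, 0x55, 0x23, 0x54]
t1 = [0x81, 0x54, 0x55, 0x81]
t2 = [0x81, 0x81, 0x54, 0x55]

RES = [ 0x81  0x81  0x54  0x55 ]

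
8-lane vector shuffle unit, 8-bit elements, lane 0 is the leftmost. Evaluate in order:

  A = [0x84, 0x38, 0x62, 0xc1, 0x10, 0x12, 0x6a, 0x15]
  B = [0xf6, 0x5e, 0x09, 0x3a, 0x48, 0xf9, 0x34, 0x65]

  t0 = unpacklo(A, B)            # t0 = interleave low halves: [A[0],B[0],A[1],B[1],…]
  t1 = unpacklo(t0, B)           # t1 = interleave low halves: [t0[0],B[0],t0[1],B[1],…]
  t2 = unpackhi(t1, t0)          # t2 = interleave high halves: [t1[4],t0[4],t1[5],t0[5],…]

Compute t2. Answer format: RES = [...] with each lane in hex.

RES = [ 0x38  0x62  0x09  0x09  0x5e  0xc1  0x3a  0x3a ]

  t0: 84 f6 38 5e 62 09 c1 3a
  t1: 84 f6 f6 5e 38 09 5e 3a
  t2: 38 62 09 09 5e c1 3a 3a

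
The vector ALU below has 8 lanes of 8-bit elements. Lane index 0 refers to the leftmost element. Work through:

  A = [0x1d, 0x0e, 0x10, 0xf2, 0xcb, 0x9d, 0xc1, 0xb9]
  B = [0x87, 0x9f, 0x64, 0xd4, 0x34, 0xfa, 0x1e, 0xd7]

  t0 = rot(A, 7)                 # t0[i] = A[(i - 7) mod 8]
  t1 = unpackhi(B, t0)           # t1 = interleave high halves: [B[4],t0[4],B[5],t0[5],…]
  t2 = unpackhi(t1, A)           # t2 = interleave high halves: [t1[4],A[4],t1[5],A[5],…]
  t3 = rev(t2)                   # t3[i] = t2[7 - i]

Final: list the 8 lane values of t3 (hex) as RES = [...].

RES = [0xb9, 0x1d, 0xc1, 0xd7, 0x9d, 0xb9, 0xcb, 0x1e]

→ t0 |0e|10|f2|cb|9d|c1|b9|1d|
→ t1 |34|9d|fa|c1|1e|b9|d7|1d|
→ t2 |1e|cb|b9|9d|d7|c1|1d|b9|
→ t3 |b9|1d|c1|d7|9d|b9|cb|1e|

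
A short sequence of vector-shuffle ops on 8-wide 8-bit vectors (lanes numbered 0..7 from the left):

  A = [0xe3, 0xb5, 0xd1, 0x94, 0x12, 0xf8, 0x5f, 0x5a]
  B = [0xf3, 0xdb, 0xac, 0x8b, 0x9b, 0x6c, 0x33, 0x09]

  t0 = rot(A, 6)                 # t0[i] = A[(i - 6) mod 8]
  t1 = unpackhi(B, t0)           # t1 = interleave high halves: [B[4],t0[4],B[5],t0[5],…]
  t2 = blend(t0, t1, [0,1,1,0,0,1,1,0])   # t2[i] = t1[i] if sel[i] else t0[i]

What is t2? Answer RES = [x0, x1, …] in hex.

→ t0 |d1|94|12|f8|5f|5a|e3|b5|
→ t1 |9b|5f|6c|5a|33|e3|09|b5|
→ t2 |d1|5f|6c|f8|5f|e3|09|b5|

RES = [0xd1, 0x5f, 0x6c, 0xf8, 0x5f, 0xe3, 0x09, 0xb5]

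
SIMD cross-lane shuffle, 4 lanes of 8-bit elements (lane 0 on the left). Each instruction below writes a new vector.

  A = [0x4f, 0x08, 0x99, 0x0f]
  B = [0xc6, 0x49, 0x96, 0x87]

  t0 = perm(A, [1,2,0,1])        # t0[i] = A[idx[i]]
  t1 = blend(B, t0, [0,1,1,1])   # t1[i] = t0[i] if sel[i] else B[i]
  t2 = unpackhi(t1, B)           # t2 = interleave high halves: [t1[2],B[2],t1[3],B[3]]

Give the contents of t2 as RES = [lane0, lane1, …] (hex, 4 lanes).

RES = [ 0x4f  0x96  0x08  0x87 ]

t0 = [0x08, 0x99, 0x4f, 0x08]
t1 = [0xc6, 0x99, 0x4f, 0x08]
t2 = [0x4f, 0x96, 0x08, 0x87]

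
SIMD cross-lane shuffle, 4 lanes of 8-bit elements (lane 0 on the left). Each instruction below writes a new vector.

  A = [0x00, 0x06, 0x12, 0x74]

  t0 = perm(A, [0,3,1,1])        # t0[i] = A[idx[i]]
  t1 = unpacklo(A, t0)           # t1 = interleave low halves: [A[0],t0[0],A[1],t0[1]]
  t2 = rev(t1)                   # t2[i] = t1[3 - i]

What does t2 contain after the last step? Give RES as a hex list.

RES = [0x74, 0x06, 0x00, 0x00]

t0 = [0x00, 0x74, 0x06, 0x06]
t1 = [0x00, 0x00, 0x06, 0x74]
t2 = [0x74, 0x06, 0x00, 0x00]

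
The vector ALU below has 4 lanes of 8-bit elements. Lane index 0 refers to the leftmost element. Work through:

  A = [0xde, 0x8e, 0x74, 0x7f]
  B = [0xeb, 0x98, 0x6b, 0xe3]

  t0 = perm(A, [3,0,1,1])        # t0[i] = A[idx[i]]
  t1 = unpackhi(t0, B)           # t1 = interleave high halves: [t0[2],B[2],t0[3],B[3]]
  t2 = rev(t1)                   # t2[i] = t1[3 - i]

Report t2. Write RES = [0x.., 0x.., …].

RES = [0xe3, 0x8e, 0x6b, 0x8e]

t0 = [0x7f, 0xde, 0x8e, 0x8e]
t1 = [0x8e, 0x6b, 0x8e, 0xe3]
t2 = [0xe3, 0x8e, 0x6b, 0x8e]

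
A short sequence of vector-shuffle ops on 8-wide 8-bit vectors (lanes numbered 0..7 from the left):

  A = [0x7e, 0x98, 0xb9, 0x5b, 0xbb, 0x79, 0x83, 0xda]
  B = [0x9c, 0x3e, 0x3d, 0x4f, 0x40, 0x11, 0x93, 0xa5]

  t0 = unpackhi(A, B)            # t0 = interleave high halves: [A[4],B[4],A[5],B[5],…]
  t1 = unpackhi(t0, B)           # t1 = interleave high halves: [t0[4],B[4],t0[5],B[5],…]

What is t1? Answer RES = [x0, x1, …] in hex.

→ t0 |bb|40|79|11|83|93|da|a5|
→ t1 |83|40|93|11|da|93|a5|a5|

RES = [ 0x83  0x40  0x93  0x11  0xda  0x93  0xa5  0xa5 ]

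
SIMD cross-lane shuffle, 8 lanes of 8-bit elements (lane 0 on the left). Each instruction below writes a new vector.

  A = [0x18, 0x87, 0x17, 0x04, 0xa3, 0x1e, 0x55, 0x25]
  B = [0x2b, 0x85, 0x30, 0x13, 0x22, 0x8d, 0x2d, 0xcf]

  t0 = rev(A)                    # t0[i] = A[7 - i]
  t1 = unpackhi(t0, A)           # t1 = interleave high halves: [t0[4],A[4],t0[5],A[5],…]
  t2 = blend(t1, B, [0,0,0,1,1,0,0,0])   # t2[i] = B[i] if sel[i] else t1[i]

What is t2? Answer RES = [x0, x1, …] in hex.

t0 = [0x25, 0x55, 0x1e, 0xa3, 0x04, 0x17, 0x87, 0x18]
t1 = [0x04, 0xa3, 0x17, 0x1e, 0x87, 0x55, 0x18, 0x25]
t2 = [0x04, 0xa3, 0x17, 0x13, 0x22, 0x55, 0x18, 0x25]

RES = [ 0x04  0xa3  0x17  0x13  0x22  0x55  0x18  0x25 ]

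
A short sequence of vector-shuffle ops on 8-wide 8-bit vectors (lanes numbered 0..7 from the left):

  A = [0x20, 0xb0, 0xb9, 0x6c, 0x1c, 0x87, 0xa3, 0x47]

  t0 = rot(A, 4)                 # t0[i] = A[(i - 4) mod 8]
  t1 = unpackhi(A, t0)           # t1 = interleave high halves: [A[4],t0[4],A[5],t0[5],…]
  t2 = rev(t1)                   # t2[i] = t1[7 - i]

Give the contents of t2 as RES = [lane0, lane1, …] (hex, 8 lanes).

t0 = [0x1c, 0x87, 0xa3, 0x47, 0x20, 0xb0, 0xb9, 0x6c]
t1 = [0x1c, 0x20, 0x87, 0xb0, 0xa3, 0xb9, 0x47, 0x6c]
t2 = [0x6c, 0x47, 0xb9, 0xa3, 0xb0, 0x87, 0x20, 0x1c]

RES = [0x6c, 0x47, 0xb9, 0xa3, 0xb0, 0x87, 0x20, 0x1c]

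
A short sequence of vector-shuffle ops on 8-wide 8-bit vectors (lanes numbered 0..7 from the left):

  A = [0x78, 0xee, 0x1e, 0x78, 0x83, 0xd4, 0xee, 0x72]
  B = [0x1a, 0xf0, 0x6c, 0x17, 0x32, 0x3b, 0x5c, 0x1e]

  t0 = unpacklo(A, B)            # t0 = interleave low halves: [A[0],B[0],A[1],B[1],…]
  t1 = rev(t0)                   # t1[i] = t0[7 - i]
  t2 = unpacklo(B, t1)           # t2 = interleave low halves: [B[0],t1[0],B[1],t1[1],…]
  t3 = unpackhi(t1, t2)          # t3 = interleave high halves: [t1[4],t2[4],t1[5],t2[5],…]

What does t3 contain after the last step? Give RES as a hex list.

  t0: 78 1a ee f0 1e 6c 78 17
  t1: 17 78 6c 1e f0 ee 1a 78
  t2: 1a 17 f0 78 6c 6c 17 1e
  t3: f0 6c ee 6c 1a 17 78 1e

RES = [ 0xf0  0x6c  0xee  0x6c  0x1a  0x17  0x78  0x1e ]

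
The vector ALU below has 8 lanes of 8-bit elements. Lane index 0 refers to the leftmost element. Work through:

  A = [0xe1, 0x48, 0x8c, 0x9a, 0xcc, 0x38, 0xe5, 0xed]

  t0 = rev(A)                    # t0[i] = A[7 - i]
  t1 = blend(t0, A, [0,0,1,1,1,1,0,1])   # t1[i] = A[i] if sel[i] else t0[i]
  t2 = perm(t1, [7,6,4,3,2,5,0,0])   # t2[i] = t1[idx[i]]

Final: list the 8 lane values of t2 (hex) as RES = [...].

t0 = [0xed, 0xe5, 0x38, 0xcc, 0x9a, 0x8c, 0x48, 0xe1]
t1 = [0xed, 0xe5, 0x8c, 0x9a, 0xcc, 0x38, 0x48, 0xed]
t2 = [0xed, 0x48, 0xcc, 0x9a, 0x8c, 0x38, 0xed, 0xed]

RES = [ 0xed  0x48  0xcc  0x9a  0x8c  0x38  0xed  0xed ]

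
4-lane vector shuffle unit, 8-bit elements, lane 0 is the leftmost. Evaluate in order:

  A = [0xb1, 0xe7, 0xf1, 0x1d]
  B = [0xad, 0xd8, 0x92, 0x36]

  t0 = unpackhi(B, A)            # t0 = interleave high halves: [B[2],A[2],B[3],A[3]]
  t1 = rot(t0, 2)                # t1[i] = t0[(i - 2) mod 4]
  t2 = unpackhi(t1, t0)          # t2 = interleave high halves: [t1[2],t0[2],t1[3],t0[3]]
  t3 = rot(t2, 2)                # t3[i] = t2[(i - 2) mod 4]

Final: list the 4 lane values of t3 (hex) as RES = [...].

t0 = [0x92, 0xf1, 0x36, 0x1d]
t1 = [0x36, 0x1d, 0x92, 0xf1]
t2 = [0x92, 0x36, 0xf1, 0x1d]
t3 = [0xf1, 0x1d, 0x92, 0x36]

RES = [ 0xf1  0x1d  0x92  0x36 ]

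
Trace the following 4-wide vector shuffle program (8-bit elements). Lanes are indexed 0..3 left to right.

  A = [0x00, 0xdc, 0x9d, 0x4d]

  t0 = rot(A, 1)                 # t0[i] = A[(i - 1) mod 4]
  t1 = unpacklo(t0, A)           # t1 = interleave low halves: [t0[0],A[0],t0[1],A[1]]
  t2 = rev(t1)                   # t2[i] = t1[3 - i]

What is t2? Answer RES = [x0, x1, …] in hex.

RES = [ 0xdc  0x00  0x00  0x4d ]

→ t0 |4d|00|dc|9d|
→ t1 |4d|00|00|dc|
→ t2 |dc|00|00|4d|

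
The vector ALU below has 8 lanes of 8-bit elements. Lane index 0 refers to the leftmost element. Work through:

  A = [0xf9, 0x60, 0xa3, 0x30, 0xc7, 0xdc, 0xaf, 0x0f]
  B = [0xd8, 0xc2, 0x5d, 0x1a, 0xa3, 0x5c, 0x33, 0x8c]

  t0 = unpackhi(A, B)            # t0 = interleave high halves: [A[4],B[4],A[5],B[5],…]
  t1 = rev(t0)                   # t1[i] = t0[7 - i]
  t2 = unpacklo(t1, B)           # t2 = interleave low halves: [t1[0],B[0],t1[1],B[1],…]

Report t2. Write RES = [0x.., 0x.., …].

RES = [ 0x8c  0xd8  0x0f  0xc2  0x33  0x5d  0xaf  0x1a ]

→ t0 |c7|a3|dc|5c|af|33|0f|8c|
→ t1 |8c|0f|33|af|5c|dc|a3|c7|
→ t2 |8c|d8|0f|c2|33|5d|af|1a|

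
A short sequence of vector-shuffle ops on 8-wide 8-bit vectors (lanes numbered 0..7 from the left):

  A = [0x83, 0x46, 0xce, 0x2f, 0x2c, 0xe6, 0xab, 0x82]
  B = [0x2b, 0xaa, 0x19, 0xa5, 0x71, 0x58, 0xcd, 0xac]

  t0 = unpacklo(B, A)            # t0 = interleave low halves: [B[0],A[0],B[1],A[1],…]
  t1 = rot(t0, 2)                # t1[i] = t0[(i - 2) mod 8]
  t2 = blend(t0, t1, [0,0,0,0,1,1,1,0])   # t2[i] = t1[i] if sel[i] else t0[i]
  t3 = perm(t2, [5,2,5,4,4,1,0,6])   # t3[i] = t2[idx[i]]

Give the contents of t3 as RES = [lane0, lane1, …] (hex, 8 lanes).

RES = [0x46, 0xaa, 0x46, 0xaa, 0xaa, 0x83, 0x2b, 0x19]

t0 = [0x2b, 0x83, 0xaa, 0x46, 0x19, 0xce, 0xa5, 0x2f]
t1 = [0xa5, 0x2f, 0x2b, 0x83, 0xaa, 0x46, 0x19, 0xce]
t2 = [0x2b, 0x83, 0xaa, 0x46, 0xaa, 0x46, 0x19, 0x2f]
t3 = [0x46, 0xaa, 0x46, 0xaa, 0xaa, 0x83, 0x2b, 0x19]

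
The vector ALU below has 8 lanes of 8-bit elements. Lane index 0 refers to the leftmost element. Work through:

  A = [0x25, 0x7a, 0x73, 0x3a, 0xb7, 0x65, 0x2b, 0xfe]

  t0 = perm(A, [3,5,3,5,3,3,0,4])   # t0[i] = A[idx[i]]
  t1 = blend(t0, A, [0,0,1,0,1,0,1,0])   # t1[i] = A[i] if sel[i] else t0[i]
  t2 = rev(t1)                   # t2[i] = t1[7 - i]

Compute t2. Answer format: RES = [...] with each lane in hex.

RES = [0xb7, 0x2b, 0x3a, 0xb7, 0x65, 0x73, 0x65, 0x3a]

  t0: 3a 65 3a 65 3a 3a 25 b7
  t1: 3a 65 73 65 b7 3a 2b b7
  t2: b7 2b 3a b7 65 73 65 3a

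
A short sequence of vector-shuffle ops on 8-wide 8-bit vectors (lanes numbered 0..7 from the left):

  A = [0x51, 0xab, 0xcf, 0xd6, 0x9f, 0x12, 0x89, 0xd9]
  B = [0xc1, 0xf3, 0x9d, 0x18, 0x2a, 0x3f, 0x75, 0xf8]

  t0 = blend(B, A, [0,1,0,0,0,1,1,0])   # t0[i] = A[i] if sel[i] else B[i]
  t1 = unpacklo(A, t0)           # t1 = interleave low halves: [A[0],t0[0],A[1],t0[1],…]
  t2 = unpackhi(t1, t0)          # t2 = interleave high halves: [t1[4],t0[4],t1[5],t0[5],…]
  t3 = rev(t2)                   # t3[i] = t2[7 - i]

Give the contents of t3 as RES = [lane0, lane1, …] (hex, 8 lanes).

→ t0 |c1|ab|9d|18|2a|12|89|f8|
→ t1 |51|c1|ab|ab|cf|9d|d6|18|
→ t2 |cf|2a|9d|12|d6|89|18|f8|
→ t3 |f8|18|89|d6|12|9d|2a|cf|

RES = [ 0xf8  0x18  0x89  0xd6  0x12  0x9d  0x2a  0xcf ]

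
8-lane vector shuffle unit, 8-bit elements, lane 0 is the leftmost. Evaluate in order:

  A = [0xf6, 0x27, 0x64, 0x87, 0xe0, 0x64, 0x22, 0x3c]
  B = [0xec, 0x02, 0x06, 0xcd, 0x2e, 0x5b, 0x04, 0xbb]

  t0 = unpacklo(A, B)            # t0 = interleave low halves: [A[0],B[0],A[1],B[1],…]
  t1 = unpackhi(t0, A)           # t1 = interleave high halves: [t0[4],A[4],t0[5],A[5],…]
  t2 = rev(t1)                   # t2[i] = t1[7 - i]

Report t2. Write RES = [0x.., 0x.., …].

RES = [0x3c, 0xcd, 0x22, 0x87, 0x64, 0x06, 0xe0, 0x64]

→ t0 |f6|ec|27|02|64|06|87|cd|
→ t1 |64|e0|06|64|87|22|cd|3c|
→ t2 |3c|cd|22|87|64|06|e0|64|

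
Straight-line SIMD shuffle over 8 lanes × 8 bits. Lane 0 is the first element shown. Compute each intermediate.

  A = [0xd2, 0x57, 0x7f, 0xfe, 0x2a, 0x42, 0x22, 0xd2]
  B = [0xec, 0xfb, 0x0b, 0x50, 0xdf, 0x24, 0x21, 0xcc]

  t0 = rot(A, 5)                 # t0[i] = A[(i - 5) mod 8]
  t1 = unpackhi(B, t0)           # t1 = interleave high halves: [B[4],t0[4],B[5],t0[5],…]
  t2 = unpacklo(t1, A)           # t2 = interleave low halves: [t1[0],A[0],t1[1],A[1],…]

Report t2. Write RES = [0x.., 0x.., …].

RES = [ 0xdf  0xd2  0xd2  0x57  0x24  0x7f  0xd2  0xfe ]

→ t0 |fe|2a|42|22|d2|d2|57|7f|
→ t1 |df|d2|24|d2|21|57|cc|7f|
→ t2 |df|d2|d2|57|24|7f|d2|fe|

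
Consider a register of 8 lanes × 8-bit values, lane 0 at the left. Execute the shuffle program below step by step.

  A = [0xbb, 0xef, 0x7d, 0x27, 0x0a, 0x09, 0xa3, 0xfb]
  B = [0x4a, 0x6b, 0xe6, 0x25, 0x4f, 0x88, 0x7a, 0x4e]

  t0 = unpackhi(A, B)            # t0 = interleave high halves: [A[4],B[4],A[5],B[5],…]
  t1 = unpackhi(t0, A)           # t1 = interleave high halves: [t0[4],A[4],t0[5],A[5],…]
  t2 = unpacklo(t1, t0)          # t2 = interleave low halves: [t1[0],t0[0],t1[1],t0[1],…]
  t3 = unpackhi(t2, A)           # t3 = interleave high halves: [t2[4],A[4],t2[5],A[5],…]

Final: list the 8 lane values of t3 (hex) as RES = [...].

RES = [ 0x7a  0x0a  0x09  0x09  0x09  0xa3  0x88  0xfb ]

→ t0 |0a|4f|09|88|a3|7a|fb|4e|
→ t1 |a3|0a|7a|09|fb|a3|4e|fb|
→ t2 |a3|0a|0a|4f|7a|09|09|88|
→ t3 |7a|0a|09|09|09|a3|88|fb|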